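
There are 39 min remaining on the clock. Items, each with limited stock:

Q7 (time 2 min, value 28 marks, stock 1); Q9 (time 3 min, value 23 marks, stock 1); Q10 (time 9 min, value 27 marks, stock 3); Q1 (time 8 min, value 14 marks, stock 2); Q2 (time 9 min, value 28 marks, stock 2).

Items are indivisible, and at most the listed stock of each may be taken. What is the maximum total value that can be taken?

Best selections within time 39 and stock limits:
- 1×Q7 + 2×Q10 + 2×Q2: time 38, value 138
- 1×Q7 + 3×Q10 + 1×Q2: time 38, value 137
Best: 138 marks.

138 marks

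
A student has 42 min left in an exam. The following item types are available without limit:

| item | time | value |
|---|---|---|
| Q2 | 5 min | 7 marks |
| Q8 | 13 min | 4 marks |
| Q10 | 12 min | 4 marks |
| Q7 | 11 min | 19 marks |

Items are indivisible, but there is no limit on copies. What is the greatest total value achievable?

66 marks

Best value-per-unit is Q7 at 19/11; filling with it alone gives 3×19 = 57.
Optimal mix: 4×Q2 + 2×Q7 → time 42, value 66.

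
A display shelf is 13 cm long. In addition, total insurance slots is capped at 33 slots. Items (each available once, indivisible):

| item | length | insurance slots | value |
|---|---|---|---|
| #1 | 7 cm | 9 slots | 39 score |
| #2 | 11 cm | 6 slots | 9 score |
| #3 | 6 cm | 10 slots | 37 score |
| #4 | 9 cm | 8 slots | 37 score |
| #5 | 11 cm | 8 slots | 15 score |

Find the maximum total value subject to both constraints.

76 score

Feasible sets respecting both limits:
- #1+#3: length 13, insurance slots 19, value 76
- #1: length 7, insurance slots 9, value 39
- #3: length 6, insurance slots 10, value 37
- #4: length 9, insurance slots 8, value 37
Best: 76 score.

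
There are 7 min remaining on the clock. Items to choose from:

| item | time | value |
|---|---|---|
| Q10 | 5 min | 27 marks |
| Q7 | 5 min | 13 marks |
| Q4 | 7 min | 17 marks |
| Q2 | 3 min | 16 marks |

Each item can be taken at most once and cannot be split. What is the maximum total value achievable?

This is a 0/1 knapsack; check combinations near the capacity.
- Q10: time 5, value 27
- Q4: time 7, value 17
- Q2: time 3, value 16
Best: 27 marks.

27 marks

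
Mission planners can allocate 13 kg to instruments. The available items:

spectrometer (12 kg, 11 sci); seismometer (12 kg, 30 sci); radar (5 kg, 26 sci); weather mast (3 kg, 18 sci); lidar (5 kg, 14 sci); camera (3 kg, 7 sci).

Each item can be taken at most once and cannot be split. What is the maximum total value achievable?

58 sci

Check high-value combinations within 13 kg:
- radar+weather mast+lidar: mass 5+3+5=13, value 26+18+14=58
- radar+weather mast+camera: mass 5+3+3=11, value 26+18+7=51
- radar+lidar+camera: mass 5+5+3=13, value 26+14+7=47
Best: 58 sci.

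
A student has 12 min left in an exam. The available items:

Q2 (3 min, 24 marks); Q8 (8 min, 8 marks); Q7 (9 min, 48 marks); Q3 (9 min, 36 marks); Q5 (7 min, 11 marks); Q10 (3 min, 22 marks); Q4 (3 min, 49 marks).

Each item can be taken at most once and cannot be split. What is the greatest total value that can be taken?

97 marks

Check high-value combinations within 12 min:
- Q7+Q4: time 9+3=12, value 48+49=97
- Q2+Q10+Q4: time 3+3+3=9, value 24+22+49=95
- Q3+Q4: time 9+3=12, value 36+49=85
- Q2+Q4: time 3+3=6, value 24+49=73
Best: 97 marks.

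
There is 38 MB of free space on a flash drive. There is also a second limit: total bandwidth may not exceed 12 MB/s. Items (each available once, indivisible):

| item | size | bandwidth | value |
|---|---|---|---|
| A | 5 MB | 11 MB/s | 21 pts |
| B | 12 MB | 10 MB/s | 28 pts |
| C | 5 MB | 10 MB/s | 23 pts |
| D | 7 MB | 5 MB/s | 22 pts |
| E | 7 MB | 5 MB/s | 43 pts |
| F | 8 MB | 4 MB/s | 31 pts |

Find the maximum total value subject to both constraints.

Feasible sets respecting both limits:
- E+F: size 15, bandwidth 9, value 74
- D+E: size 14, bandwidth 10, value 65
- D+F: size 15, bandwidth 9, value 53
- E: size 7, bandwidth 5, value 43
Best: 74 pts.

74 pts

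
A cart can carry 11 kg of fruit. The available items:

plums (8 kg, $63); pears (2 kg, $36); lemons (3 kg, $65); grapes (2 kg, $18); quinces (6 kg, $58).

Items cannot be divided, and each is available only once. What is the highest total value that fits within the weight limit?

Check high-value combinations within 11 kg:
- pears+lemons+quinces: weight 2+3+6=11, value 36+65+58=159
- lemons+grapes+quinces: weight 3+2+6=11, value 65+18+58=141
- plums+lemons: weight 8+3=11, value 63+65=128
- lemons+quinces: weight 3+6=9, value 65+58=123
- pears+lemons+grapes: weight 2+3+2=7, value 36+65+18=119
Best: $159.

$159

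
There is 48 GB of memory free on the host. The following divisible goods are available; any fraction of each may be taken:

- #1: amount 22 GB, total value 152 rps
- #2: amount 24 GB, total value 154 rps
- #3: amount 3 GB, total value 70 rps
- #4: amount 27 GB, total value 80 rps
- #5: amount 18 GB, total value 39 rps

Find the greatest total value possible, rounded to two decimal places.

Take in order of value per unit:
- #3 (70/3 per unit): all 3 → value 70, running total 70.00
- #1 (152/22 per unit): all 22 → value 152, running total 222.00
- #2 (154/24 per unit): 23 of 24 → value 23×154/24 = 147.5833, running total 369.58
Total 369.58.

369.58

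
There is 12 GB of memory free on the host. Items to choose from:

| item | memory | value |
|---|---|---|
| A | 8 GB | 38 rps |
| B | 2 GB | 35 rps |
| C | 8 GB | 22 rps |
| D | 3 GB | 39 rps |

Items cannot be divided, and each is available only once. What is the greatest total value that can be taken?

77 rps

Check high-value combinations within 12 GB:
- A+D: memory 8+3=11, value 38+39=77
- B+D: memory 2+3=5, value 35+39=74
- A+B: memory 8+2=10, value 38+35=73
- C+D: memory 8+3=11, value 22+39=61
Best: 77 rps.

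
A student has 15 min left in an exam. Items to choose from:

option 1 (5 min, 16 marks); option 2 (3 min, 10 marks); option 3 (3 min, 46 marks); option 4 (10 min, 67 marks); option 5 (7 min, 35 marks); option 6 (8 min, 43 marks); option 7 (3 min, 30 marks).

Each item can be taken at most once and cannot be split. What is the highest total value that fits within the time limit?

119 marks

Check high-value combinations within 15 min:
- option 3+option 6+option 7: time 3+8+3=14, value 46+43+30=119
- option 3+option 4: time 3+10=13, value 46+67=113
- option 3+option 5+option 7: time 3+7+3=13, value 46+35+30=111
- option 1+option 2+option 3+option 7: time 5+3+3+3=14, value 16+10+46+30=102
Best: 119 marks.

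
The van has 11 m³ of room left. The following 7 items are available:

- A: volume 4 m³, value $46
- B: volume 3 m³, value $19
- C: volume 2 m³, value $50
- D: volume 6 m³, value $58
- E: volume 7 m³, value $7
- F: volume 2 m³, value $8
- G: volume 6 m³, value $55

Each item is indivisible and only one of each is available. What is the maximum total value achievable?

This is a 0/1 knapsack; check combinations near the capacity.
- B+C+D: volume 3+2+6=11, value 19+50+58=127
- B+C+G: volume 3+2+6=11, value 19+50+55=124
- A+B+C+F: volume 4+3+2+2=11, value 46+19+50+8=123
- C+D+F: volume 2+6+2=10, value 50+58+8=116
Best: $127.

$127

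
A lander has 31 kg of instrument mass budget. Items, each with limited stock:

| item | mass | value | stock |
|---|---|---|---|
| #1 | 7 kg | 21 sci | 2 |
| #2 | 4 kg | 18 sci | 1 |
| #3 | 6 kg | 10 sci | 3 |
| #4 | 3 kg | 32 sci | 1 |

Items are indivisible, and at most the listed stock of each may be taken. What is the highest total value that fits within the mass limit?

Top feasible selections:
- 2×#1 + 1×#2 + 1×#3 + 1×#4: mass 27, value 102
- 2×#1 + 2×#3 + 1×#4: mass 29, value 94
Best: 102 sci.

102 sci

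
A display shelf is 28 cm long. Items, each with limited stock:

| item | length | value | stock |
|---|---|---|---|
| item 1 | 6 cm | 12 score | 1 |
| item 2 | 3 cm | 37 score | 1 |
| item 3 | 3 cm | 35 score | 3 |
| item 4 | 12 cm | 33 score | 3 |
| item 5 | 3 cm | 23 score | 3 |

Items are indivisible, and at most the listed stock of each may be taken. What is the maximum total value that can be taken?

Top feasible selections:
- 1×item 1 + 1×item 2 + 3×item 3 + 3×item 5: length 27, value 223
- 1×item 2 + 3×item 3 + 3×item 5: length 21, value 211
Best: 223 score.

223 score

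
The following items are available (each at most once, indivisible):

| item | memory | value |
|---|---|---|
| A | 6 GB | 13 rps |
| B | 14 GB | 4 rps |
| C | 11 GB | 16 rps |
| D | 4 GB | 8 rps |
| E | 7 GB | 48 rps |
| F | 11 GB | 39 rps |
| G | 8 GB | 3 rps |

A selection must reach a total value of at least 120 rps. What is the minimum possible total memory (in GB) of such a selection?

39

Subsets with value ≥ 120, sorted by total memory:
- A+C+D+E+F: memory 39, value 124
- A+C+D+E+F+G: memory 47, value 127
- A+B+C+E+F: memory 49, value 120
- A+B+C+D+E+F: memory 53, value 128
Minimum memory: 39 GB.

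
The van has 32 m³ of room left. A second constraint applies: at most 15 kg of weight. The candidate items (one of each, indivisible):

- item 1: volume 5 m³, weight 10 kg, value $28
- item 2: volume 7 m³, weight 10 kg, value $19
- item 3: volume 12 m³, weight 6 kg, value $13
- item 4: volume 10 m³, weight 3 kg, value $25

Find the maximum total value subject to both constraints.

$53

Feasible sets respecting both limits:
- item 1+item 4: volume 15, weight 13, value 53
- item 2+item 4: volume 17, weight 13, value 44
- item 3+item 4: volume 22, weight 9, value 38
- item 1: volume 5, weight 10, value 28
Best: $53.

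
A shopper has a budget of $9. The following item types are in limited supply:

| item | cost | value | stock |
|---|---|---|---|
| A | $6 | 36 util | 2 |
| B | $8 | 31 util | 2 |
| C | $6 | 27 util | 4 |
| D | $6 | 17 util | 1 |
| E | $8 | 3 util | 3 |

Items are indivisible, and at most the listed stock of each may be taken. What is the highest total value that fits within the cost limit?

36 util

Top feasible selections:
- 1×A: cost 6, value 36
- 1×B: cost 8, value 31
- 1×C: cost 6, value 27
- 1×D: cost 6, value 17
Best: 36 util.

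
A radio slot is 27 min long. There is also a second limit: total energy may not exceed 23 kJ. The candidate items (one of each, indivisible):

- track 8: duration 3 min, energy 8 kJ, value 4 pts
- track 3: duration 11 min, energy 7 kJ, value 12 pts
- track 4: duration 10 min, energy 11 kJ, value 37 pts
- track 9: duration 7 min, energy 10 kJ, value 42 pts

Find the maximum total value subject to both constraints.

79 pts

Feasible sets respecting both limits:
- track 4+track 9: duration 17, energy 21, value 79
- track 3+track 9: duration 18, energy 17, value 54
- track 3+track 4: duration 21, energy 18, value 49
- track 8+track 9: duration 10, energy 18, value 46
Best: 79 pts.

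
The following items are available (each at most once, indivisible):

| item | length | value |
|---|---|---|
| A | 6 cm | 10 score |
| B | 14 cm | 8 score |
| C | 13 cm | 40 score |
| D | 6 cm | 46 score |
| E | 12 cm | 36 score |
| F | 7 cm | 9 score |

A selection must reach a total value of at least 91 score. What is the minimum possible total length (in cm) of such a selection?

Subsets with value ≥ 91, sorted by total length:
- A+D+E: length 24, value 92
- A+C+D: length 25, value 96
Minimum length: 24 cm.

24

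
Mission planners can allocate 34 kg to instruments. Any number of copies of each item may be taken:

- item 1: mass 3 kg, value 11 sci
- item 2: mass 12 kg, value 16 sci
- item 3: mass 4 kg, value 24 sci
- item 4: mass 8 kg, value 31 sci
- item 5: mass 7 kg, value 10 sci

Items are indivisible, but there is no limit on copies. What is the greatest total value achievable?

192 sci

Best value-per-unit is item 3 at 24/4, and filling with it alone uses mass 8×4=32. No mix of the others beats 8×24 = 192.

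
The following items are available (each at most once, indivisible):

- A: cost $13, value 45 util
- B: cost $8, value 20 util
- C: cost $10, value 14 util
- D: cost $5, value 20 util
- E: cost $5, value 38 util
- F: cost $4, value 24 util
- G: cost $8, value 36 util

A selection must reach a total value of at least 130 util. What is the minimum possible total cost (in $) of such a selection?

30

Subsets with value ≥ 130, sorted by total cost:
- A+E+F+G: cost 30, value 143
- B+D+E+F+G: cost 30, value 138
- A+D+E+G: cost 31, value 139
- C+D+E+F+G: cost 32, value 132
Minimum cost: 30 $.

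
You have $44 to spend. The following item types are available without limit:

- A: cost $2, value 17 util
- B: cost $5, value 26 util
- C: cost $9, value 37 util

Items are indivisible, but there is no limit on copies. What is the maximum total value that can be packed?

Best value-per-unit is A at 17/2, and filling with it alone uses cost 22×2=44. No mix of the others beats 22×17 = 374.

374 util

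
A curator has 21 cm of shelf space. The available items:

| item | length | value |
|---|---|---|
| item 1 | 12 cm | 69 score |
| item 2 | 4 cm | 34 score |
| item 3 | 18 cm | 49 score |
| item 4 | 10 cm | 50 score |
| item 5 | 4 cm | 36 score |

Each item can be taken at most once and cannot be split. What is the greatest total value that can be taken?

139 score

This is a 0/1 knapsack; check combinations near the capacity.
- item 1+item 2+item 5: length 12+4+4=20, value 69+34+36=139
- item 2+item 4+item 5: length 4+10+4=18, value 34+50+36=120
- item 1+item 5: length 12+4=16, value 69+36=105
- item 1+item 2: length 12+4=16, value 69+34=103
- item 4+item 5: length 10+4=14, value 50+36=86
Best: 139 score.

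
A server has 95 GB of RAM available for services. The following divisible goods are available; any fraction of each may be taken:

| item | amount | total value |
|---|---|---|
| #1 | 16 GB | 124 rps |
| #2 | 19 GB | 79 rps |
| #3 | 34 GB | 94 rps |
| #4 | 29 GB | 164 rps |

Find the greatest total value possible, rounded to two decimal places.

452.71

Take in order of value per unit:
- #1 (124/16 per unit): all 16 → value 124, running total 124.00
- #4 (164/29 per unit): all 29 → value 164, running total 288.00
- #2 (79/19 per unit): all 19 → value 79, running total 367.00
- #3 (94/34 per unit): 31 of 34 → value 31×94/34 = 85.7059, running total 452.71
Total 452.71.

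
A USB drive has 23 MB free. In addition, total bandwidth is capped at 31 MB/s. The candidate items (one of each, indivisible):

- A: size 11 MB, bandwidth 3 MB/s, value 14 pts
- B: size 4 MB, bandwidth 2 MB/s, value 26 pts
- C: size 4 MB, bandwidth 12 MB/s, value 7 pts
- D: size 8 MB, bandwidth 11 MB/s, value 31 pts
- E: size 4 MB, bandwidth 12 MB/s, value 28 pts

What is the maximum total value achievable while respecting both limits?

Feasible sets respecting both limits:
- B+D+E: size 16, bandwidth 25, value 85
- A+B+C+E: size 23, bandwidth 29, value 75
- A+D+E: size 23, bandwidth 26, value 73
- A+B+D: size 23, bandwidth 16, value 71
Best: 85 pts.

85 pts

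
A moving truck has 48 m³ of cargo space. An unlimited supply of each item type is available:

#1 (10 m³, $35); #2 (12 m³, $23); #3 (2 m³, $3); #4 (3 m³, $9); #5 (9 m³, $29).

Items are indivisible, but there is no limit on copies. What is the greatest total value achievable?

$163

Best value-per-unit is #1 at 35/10; filling with it alone gives 4×35 = 140.
Optimal mix: 3×#1 + 2×#5 → volume 48, value 163.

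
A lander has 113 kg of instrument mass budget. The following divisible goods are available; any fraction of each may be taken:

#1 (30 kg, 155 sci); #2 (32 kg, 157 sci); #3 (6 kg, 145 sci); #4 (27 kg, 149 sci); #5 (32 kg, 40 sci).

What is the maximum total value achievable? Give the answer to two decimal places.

Take in order of value per unit:
- #3 (145/6 per unit): all 6 → value 145, running total 145.00
- #4 (149/27 per unit): all 27 → value 149, running total 294.00
- #1 (155/30 per unit): all 30 → value 155, running total 449.00
- #2 (157/32 per unit): all 32 → value 157, running total 606.00
- #5 (40/32 per unit): 18 of 32 → value 18×40/32 = 22.5000, running total 628.50
Total 628.50.

628.50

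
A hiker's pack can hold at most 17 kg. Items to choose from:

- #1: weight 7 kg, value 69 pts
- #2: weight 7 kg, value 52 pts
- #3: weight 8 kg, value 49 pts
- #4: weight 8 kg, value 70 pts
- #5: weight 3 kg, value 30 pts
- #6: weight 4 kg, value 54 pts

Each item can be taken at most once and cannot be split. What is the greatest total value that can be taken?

Check high-value combinations within 17 kg:
- #4+#5+#6: weight 8+3+4=15, value 70+30+54=154
- #1+#5+#6: weight 7+3+4=14, value 69+30+54=153
- #1+#2+#5: weight 7+7+3=17, value 69+52+30=151
- #1+#4: weight 7+8=15, value 69+70=139
- #2+#5+#6: weight 7+3+4=14, value 52+30+54=136
Best: 154 pts.

154 pts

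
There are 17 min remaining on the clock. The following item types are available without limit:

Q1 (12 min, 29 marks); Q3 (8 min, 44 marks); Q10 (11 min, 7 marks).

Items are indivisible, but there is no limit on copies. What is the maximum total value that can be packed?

88 marks

Best value-per-unit is Q3 at 44/8, and filling with it alone uses time 2×8=16. No mix of the others beats 2×44 = 88.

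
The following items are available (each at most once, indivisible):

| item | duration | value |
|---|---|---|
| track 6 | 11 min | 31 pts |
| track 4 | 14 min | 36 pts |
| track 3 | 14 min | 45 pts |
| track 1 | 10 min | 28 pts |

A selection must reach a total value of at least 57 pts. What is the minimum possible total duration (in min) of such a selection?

21

Subsets with value ≥ 57, sorted by total duration:
- track 6+track 1: duration 21, value 59
- track 3+track 1: duration 24, value 73
Minimum duration: 21 min.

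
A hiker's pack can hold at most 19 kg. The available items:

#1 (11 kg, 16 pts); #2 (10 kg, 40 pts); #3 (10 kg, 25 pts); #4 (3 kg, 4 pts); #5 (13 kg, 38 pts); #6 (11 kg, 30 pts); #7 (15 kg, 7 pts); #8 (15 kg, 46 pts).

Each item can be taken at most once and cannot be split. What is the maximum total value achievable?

50 pts

Check high-value combinations within 19 kg:
- #4+#8: weight 3+15=18, value 4+46=50
- #8: weight 15, value 46
- #2+#4: weight 10+3=13, value 40+4=44
- #4+#5: weight 3+13=16, value 4+38=42
Best: 50 pts.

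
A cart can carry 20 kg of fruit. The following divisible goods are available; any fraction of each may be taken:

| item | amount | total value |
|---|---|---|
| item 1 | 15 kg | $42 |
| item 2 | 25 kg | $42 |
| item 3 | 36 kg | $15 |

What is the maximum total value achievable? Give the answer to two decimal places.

Take in order of value per unit:
- item 1 (42/15 per unit): all 15 → value 42, running total 42.00
- item 2 (42/25 per unit): 5 of 25 → value 5×42/25 = 8.4000, running total 50.40
Total 50.40.

50.40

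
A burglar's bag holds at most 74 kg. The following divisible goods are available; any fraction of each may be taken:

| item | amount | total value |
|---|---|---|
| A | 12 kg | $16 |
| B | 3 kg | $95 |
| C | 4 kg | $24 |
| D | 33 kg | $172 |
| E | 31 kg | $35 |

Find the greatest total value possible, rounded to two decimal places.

331.84

Take in order of value per unit:
- B (95/3 per unit): all 3 → value 95, running total 95.00
- C (24/4 per unit): all 4 → value 24, running total 119.00
- D (172/33 per unit): all 33 → value 172, running total 291.00
- A (16/12 per unit): all 12 → value 16, running total 307.00
- E (35/31 per unit): 22 of 31 → value 22×35/31 = 24.8387, running total 331.84
Total 331.84.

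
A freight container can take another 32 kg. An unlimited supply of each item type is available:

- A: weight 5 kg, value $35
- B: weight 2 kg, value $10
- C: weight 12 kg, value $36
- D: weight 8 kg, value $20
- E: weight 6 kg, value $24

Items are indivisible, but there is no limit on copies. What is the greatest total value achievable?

Best value-per-unit is A at 35/5; filling with it alone gives 6×35 = 210.
Optimal mix: 6×A + 1×B → weight 32, value 220.

$220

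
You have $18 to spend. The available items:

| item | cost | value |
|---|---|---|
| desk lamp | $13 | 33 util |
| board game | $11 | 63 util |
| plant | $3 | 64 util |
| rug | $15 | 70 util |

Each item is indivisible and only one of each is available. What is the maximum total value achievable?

Check high-value combinations within $18:
- plant+rug: cost 3+15=18, value 64+70=134
- board game+plant: cost 11+3=14, value 63+64=127
- desk lamp+plant: cost 13+3=16, value 33+64=97
- rug: cost 15, value 70
- plant: cost 3, value 64
Best: 134 util.

134 util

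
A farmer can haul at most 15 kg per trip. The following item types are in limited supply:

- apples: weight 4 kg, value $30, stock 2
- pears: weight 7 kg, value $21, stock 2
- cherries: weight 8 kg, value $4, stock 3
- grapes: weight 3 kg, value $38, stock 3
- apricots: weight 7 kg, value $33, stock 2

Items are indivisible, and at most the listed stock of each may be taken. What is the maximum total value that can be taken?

Best selections within weight 15 and stock limits:
- 1×apples + 3×grapes: weight 13, value 144
- 2×apples + 2×grapes: weight 14, value 136
- 3×grapes: weight 9, value 114
- 2×grapes + 1×apricots: weight 13, value 109
Best: $144.

$144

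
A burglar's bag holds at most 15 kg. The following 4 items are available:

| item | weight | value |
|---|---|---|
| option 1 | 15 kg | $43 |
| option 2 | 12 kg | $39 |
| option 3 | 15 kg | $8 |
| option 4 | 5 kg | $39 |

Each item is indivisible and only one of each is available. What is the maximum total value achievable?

Check high-value combinations within 15 kg:
- option 1: weight 15, value 43
- option 4: weight 5, value 39
- option 2: weight 12, value 39
- option 3: weight 15, value 8
Best: $43.

$43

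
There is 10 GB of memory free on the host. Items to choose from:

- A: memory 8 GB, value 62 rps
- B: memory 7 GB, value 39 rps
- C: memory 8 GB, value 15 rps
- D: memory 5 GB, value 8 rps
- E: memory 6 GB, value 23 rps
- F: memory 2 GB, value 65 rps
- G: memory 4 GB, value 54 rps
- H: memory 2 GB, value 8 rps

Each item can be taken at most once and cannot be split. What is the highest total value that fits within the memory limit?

Check high-value combinations within 10 GB:
- F+G+H: memory 2+4+2=8, value 65+54+8=127
- A+F: memory 8+2=10, value 62+65=127
- F+G: memory 2+4=6, value 65+54=119
Best: 127 rps.

127 rps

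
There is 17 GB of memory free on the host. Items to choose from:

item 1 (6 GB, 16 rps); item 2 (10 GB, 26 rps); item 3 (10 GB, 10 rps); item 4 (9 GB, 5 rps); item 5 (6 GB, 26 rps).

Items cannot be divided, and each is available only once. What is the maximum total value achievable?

52 rps

Check high-value combinations within 17 GB:
- item 2+item 5: memory 10+6=16, value 26+26=52
- item 1+item 5: memory 6+6=12, value 16+26=42
- item 1+item 2: memory 6+10=16, value 16+26=42
Best: 52 rps.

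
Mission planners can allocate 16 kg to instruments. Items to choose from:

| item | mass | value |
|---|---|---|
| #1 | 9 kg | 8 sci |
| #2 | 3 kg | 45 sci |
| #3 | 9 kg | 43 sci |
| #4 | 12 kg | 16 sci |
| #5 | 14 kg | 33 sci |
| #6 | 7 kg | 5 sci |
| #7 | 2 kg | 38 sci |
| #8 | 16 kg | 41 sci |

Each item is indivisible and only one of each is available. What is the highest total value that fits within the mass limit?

126 sci

Check high-value combinations within 16 kg:
- #2+#3+#7: mass 3+9+2=14, value 45+43+38=126
- #1+#2+#7: mass 9+3+2=14, value 8+45+38=91
- #2+#3: mass 3+9=12, value 45+43=88
- #2+#6+#7: mass 3+7+2=12, value 45+5+38=88
- #2+#7: mass 3+2=5, value 45+38=83
Best: 126 sci.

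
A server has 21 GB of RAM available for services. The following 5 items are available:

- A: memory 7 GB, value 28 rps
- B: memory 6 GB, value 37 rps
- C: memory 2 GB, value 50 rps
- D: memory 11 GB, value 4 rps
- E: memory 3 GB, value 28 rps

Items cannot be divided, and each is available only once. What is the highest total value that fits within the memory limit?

143 rps

Check high-value combinations within 21 GB:
- A+B+C+E: memory 7+6+2+3=18, value 28+37+50+28=143
- B+C+E: memory 6+2+3=11, value 37+50+28=115
- A+B+C: memory 7+6+2=15, value 28+37+50=115
Best: 143 rps.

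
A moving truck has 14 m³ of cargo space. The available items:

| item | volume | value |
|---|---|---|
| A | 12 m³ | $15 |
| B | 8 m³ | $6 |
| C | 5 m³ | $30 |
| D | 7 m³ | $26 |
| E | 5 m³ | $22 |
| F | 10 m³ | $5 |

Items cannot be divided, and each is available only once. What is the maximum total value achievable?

$56

Check high-value combinations within 14 m³:
- C+D: volume 5+7=12, value 30+26=56
- C+E: volume 5+5=10, value 30+22=52
- D+E: volume 7+5=12, value 26+22=48
- B+C: volume 8+5=13, value 6+30=36
Best: $56.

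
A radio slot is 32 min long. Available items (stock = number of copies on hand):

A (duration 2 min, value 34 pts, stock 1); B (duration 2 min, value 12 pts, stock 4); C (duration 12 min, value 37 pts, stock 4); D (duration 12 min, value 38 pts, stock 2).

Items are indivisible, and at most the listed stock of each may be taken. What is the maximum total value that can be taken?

Best selections within duration 32 and stock limits:
- 1×A + 3×B + 2×D: duration 32, value 146
- 1×A + 3×B + 1×C + 1×D: duration 32, value 145
Best: 146 pts.

146 pts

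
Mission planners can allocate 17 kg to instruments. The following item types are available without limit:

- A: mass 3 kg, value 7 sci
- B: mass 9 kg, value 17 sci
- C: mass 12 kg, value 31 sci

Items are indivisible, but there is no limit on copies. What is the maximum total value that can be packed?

38 sci

Best value-per-unit is C at 31/12; filling with it alone gives 1×31 = 31.
Optimal mix: 1×A + 1×C → mass 15, value 38.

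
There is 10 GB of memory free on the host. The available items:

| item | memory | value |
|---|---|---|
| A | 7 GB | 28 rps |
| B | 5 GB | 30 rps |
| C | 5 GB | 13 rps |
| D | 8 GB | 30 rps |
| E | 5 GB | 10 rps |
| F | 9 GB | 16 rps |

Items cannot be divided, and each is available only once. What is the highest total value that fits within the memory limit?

Check high-value combinations within 10 GB:
- B+C: memory 5+5=10, value 30+13=43
- B+E: memory 5+5=10, value 30+10=40
- B: memory 5, value 30
- D: memory 8, value 30
- A: memory 7, value 28
Best: 43 rps.

43 rps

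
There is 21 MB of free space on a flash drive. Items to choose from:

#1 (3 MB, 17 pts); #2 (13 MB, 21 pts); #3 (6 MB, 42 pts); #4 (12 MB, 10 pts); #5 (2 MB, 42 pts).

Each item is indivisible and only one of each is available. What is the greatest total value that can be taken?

105 pts

Check high-value combinations within 21 MB:
- #2+#3+#5: size 13+6+2=21, value 21+42+42=105
- #1+#3+#5: size 3+6+2=11, value 17+42+42=101
- #3+#4+#5: size 6+12+2=20, value 42+10+42=94
Best: 105 pts.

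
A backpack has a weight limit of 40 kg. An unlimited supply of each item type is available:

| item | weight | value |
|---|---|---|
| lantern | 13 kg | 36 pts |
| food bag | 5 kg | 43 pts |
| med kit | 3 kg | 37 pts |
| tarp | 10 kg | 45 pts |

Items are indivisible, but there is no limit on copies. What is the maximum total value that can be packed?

481 pts

Best value-per-unit is med kit at 37/3, and filling with it alone uses weight 13×3=39. No mix of the others beats 13×37 = 481.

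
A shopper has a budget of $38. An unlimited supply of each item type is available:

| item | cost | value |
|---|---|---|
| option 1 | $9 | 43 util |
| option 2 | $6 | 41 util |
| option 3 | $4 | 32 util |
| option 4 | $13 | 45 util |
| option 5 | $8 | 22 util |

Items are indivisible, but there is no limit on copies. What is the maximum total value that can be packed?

297 util

Best value-per-unit is option 3 at 32/4; filling with it alone gives 9×32 = 288.
Optimal mix: 1×option 2 + 8×option 3 → cost 38, value 297.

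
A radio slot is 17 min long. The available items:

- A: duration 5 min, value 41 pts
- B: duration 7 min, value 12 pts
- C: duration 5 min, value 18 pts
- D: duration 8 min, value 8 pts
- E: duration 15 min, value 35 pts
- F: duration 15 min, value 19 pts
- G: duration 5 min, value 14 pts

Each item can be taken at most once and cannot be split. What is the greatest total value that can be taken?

This is a 0/1 knapsack; check combinations near the capacity.
- A+C+G: duration 5+5+5=15, value 41+18+14=73
- A+B+C: duration 5+7+5=17, value 41+12+18=71
- A+B+G: duration 5+7+5=17, value 41+12+14=67
Best: 73 pts.

73 pts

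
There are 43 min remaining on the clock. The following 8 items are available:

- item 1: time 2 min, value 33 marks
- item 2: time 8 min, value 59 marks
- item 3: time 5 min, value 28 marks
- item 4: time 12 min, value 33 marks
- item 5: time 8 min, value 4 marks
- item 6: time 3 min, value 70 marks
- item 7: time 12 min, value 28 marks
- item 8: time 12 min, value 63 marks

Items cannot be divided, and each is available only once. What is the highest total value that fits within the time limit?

286 marks

Check high-value combinations within 43 min:
- item 1+item 2+item 3+item 4+item 6+item 8: time 2+8+5+12+3+12=42, value 33+59+28+33+70+63=286
- item 1+item 2+item 3+item 6+item 7+item 8: time 2+8+5+3+12+12=42, value 33+59+28+70+28+63=281
- item 1+item 2+item 4+item 6+item 8: time 2+8+12+3+12=37, value 33+59+33+70+63=258
- item 1+item 2+item 3+item 5+item 6+item 8: time 2+8+5+8+3+12=38, value 33+59+28+4+70+63=257
- item 1+item 2+item 3+item 6+item 8: time 2+8+5+3+12=30, value 33+59+28+70+63=253
Best: 286 marks.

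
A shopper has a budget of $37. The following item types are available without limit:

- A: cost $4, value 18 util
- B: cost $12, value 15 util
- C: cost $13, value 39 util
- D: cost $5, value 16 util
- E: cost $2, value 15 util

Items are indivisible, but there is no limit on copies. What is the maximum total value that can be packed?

270 util

Best value-per-unit is E at 15/2, and filling with it alone uses cost 18×2=36. No mix of the others beats 18×15 = 270.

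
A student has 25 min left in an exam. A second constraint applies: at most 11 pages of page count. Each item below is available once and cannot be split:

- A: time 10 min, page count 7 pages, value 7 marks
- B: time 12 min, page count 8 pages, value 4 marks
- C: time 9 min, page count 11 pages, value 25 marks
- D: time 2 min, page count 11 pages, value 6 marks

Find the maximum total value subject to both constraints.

25 marks

Feasible sets respecting both limits:
- C: time 9, page count 11, value 25
- A: time 10, page count 7, value 7
- D: time 2, page count 11, value 6
Best: 25 marks.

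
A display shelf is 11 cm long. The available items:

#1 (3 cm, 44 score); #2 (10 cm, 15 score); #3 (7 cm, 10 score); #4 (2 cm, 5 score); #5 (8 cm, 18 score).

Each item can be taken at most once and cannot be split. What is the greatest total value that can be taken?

62 score

This is a 0/1 knapsack; check combinations near the capacity.
- #1+#5: length 3+8=11, value 44+18=62
- #1+#3: length 3+7=10, value 44+10=54
- #1+#4: length 3+2=5, value 44+5=49
- #1: length 3, value 44
- #4+#5: length 2+8=10, value 5+18=23
Best: 62 score.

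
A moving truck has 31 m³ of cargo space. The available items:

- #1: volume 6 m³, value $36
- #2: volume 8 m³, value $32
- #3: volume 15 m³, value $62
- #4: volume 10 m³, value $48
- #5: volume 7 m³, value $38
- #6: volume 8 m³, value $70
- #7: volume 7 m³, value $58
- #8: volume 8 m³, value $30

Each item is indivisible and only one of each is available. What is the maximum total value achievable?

Check high-value combinations within 31 m³:
- #1+#4+#6+#7: volume 6+10+8+7=31, value 36+48+70+58=212
- #1+#5+#6+#7: volume 6+7+8+7=28, value 36+38+70+58=202
- #2+#5+#6+#7: volume 8+7+8+7=30, value 32+38+70+58=198
Best: $212.

$212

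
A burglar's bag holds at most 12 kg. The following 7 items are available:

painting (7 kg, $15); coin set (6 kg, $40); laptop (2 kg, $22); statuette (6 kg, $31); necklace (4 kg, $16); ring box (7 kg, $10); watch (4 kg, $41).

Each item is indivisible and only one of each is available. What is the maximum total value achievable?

$103

Check high-value combinations within 12 kg:
- coin set+laptop+watch: weight 6+2+4=12, value 40+22+41=103
- laptop+statuette+watch: weight 2+6+4=12, value 22+31+41=94
- coin set+watch: weight 6+4=10, value 40+41=81
- laptop+necklace+watch: weight 2+4+4=10, value 22+16+41=79
Best: $103.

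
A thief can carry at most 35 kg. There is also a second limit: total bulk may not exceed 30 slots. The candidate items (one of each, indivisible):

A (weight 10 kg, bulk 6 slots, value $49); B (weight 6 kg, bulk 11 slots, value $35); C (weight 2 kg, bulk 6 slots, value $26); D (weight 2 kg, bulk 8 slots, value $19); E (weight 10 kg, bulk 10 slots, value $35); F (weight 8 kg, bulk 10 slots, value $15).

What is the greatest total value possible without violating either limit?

$129

Feasible sets respecting both limits:
- A+C+D+E: weight 24, bulk 30, value 129
- A+B+E: weight 26, bulk 27, value 119
- A+B+C: weight 18, bulk 23, value 110
Best: $129.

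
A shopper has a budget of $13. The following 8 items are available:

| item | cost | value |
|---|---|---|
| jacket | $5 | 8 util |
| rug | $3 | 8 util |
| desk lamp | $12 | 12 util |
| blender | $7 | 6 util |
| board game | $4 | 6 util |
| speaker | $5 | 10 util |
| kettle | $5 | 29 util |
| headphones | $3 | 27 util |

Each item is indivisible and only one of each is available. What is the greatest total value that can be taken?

66 util

Check high-value combinations within $13:
- speaker+kettle+headphones: cost 5+5+3=13, value 10+29+27=66
- rug+kettle+headphones: cost 3+5+3=11, value 8+29+27=64
- jacket+kettle+headphones: cost 5+5+3=13, value 8+29+27=64
Best: 66 util.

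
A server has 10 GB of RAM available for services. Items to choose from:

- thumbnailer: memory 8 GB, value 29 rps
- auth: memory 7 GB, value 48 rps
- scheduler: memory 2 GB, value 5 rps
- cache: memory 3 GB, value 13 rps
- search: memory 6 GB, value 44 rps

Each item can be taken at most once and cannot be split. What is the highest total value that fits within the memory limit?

Check high-value combinations within 10 GB:
- auth+cache: memory 7+3=10, value 48+13=61
- cache+search: memory 3+6=9, value 13+44=57
- auth+scheduler: memory 7+2=9, value 48+5=53
Best: 61 rps.

61 rps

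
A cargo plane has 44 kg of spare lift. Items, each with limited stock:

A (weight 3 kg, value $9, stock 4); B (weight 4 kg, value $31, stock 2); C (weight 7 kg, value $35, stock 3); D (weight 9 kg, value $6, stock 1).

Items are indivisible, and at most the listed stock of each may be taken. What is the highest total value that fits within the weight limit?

$203

Best selections within weight 44 and stock limits:
- 4×A + 2×B + 3×C: weight 41, value 203
- 3×A + 2×B + 3×C: weight 38, value 194
- 2×A + 2×B + 3×C + 1×D: weight 44, value 191
- 2×A + 2×B + 3×C: weight 35, value 185
Best: $203.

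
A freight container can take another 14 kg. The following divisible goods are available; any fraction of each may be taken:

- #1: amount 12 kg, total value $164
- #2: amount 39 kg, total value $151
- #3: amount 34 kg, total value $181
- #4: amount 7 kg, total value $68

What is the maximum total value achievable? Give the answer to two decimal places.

Take in order of value per unit:
- #1 (164/12 per unit): all 12 → value 164, running total 164.00
- #4 (68/7 per unit): 2 of 7 → value 2×68/7 = 19.4286, running total 183.43
Total 183.43.

183.43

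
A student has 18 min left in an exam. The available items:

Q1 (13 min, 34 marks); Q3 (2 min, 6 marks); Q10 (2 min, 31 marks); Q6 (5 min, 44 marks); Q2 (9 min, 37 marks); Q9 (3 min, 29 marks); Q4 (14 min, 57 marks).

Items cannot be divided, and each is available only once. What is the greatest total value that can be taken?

118 marks

Check high-value combinations within 18 min:
- Q3+Q10+Q6+Q2: time 2+2+5+9=18, value 6+31+44+37=118
- Q10+Q6+Q2: time 2+5+9=16, value 31+44+37=112
- Q3+Q10+Q6+Q9: time 2+2+5+3=12, value 6+31+44+29=110
- Q6+Q2+Q9: time 5+9+3=17, value 44+37+29=110
- Q10+Q6+Q9: time 2+5+3=10, value 31+44+29=104
Best: 118 marks.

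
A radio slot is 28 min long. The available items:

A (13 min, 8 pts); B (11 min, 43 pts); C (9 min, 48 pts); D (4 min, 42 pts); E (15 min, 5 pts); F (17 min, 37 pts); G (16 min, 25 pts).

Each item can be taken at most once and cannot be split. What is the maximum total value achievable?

133 pts

Check high-value combinations within 28 min:
- B+C+D: duration 11+9+4=24, value 43+48+42=133
- A+C+D: duration 13+9+4=26, value 8+48+42=98
- C+D+E: duration 9+4+15=28, value 48+42+5=95
Best: 133 pts.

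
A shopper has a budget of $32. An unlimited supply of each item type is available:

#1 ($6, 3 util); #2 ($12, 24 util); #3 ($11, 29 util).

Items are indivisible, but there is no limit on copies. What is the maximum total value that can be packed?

Best value-per-unit is #3 at 29/11; filling with it alone gives 2×29 = 58.
Optimal mix: 1×#1 + 2×#3 → cost 28, value 61.

61 util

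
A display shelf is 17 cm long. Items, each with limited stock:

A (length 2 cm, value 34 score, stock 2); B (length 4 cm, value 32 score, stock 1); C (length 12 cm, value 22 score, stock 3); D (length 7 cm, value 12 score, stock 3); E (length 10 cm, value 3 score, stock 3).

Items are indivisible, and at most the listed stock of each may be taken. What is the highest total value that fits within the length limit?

Best selections within length 17 and stock limits:
- 2×A + 1×B + 1×D: length 15, value 112
- 2×A + 1×B: length 8, value 100
Best: 112 score.

112 score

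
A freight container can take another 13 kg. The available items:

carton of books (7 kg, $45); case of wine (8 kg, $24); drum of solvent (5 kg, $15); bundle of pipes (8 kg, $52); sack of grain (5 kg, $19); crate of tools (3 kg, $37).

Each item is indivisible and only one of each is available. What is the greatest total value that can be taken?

$89

Check high-value combinations within 13 kg:
- bundle of pipes+crate of tools: weight 8+3=11, value 52+37=89
- carton of books+crate of tools: weight 7+3=10, value 45+37=82
- bundle of pipes+sack of grain: weight 8+5=13, value 52+19=71
- drum of solvent+sack of grain+crate of tools: weight 5+5+3=13, value 15+19+37=71
- drum of solvent+bundle of pipes: weight 5+8=13, value 15+52=67
Best: $89.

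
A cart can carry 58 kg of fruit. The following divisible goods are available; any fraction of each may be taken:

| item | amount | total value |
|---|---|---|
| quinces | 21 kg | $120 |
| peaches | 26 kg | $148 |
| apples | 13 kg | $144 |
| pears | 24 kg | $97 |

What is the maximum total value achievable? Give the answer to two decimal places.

Take in order of value per unit:
- apples (144/13 per unit): all 13 → value 144, running total 144.00
- quinces (120/21 per unit): all 21 → value 120, running total 264.00
- peaches (148/26 per unit): 24 of 26 → value 24×148/26 = 136.6154, running total 400.62
Total 400.62.

400.62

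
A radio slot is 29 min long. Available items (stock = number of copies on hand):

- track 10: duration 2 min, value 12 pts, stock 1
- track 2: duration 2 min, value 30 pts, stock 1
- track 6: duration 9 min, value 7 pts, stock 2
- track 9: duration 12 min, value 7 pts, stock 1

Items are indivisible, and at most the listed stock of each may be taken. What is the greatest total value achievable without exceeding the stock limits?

56 pts

Top feasible selections:
- 1×track 10 + 1×track 2 + 2×track 6: duration 22, value 56
- 1×track 10 + 1×track 2 + 1×track 6 + 1×track 9: duration 25, value 56
- 1×track 10 + 1×track 2 + 1×track 6: duration 13, value 49
Best: 56 pts.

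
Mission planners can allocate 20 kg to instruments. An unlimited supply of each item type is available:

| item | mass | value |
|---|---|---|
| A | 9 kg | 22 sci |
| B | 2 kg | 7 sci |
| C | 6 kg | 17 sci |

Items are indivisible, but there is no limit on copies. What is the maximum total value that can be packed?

70 sci

Best value-per-unit is B at 7/2, and filling with it alone uses mass 10×2=20. No mix of the others beats 10×7 = 70.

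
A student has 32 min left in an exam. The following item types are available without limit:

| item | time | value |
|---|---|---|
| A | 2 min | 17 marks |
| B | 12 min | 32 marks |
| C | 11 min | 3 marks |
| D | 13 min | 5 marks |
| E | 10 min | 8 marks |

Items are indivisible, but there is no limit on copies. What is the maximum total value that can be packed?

272 marks

Best value-per-unit is A at 17/2, and filling with it alone uses time 16×2=32. No mix of the others beats 16×17 = 272.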